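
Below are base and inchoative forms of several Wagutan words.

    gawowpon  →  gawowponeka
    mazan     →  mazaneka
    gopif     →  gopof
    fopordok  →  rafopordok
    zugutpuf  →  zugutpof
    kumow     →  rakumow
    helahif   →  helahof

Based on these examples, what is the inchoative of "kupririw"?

rakupririw

gawowpon and fopordok both have last vowel 'o' yet inflect differently (gawowponeka, rafopordok), so the last vowel is not what conditions the rule; the final letter is.
"kupririw" ends in -w. The one such stem in the data (kumow → rakumow) adds the prefix ra-, so the same rule applies.
So kupririw → rakupririw.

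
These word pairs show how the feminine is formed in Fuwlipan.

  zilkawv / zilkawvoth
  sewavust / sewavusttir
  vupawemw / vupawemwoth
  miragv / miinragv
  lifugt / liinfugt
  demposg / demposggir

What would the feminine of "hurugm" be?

"hurugm" has second-to-last letter 'g'. The stems whose second-to-last letter is 'g' (lifugt → liinfugt, miragv → miinragv) insert -in- after the first vowel.
So hurugm → huinrugm.

huinrugm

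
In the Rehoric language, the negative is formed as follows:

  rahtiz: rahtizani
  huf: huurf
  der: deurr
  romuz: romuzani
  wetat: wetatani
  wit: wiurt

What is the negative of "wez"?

"wez" has 1 vowel. The stems with 1 vowel (wit → wiurt, huf → huurf, der → deurr) insert -ur- after the first vowel.
So wez → weurz.

weurz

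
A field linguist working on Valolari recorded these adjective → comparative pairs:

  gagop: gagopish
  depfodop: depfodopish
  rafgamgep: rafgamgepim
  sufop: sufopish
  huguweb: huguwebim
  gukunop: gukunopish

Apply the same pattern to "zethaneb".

zethanebim

"zethaneb" has last vowel 'e'. The stems whose last vowel is 'e' (rafgamgep → rafgamgepim, huguweb → huguwebim) add -im.
So zethaneb → zethanebim.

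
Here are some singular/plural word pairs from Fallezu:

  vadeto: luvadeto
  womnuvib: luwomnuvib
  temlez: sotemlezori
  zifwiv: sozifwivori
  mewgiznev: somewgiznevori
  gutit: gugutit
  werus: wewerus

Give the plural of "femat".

womnuvib and zifwiv both have last vowel 'i' yet inflect differently (luwomnuvib, sozifwivori), so the last vowel is not what conditions the rule; the final letter is.
"femat" ends in -t. The one such stem in the data (gutit → gugutit) repeats the first consonant+vowel as a prefix (as does werus), so the same rule applies.
The other patterns: stems ending in -b or -o add the prefix lu-; stems ending in -v or -z add so- … -ori around the stem.
So femat → fefemat.

fefemat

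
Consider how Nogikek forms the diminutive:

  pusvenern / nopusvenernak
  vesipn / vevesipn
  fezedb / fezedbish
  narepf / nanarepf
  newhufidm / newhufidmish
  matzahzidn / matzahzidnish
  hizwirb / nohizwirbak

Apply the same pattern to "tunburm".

"tunburm" has second-to-last letter 'r'. The stems whose second-to-last letter is 'r' (hizwirb → nohizwirbak, pusvenern → nopusvenernak) add no- … -ak around the stem.
The other patterns: stems whose second-to-last letter is 'p' repeat the first consonant+vowel as a prefix; stems whose second-to-last letter is 'd' add -ish.
So tunburm → notunburmak.

notunburmak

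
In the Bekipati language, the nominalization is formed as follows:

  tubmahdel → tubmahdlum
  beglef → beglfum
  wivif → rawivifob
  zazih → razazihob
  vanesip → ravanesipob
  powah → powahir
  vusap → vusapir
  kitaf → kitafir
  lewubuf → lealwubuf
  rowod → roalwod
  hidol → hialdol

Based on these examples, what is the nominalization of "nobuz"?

noalbuz

beglef and wivif both end in -f yet inflect differently (beglfum, rawivifob), so the final letter is not what conditions the rule; the last vowel is.
"nobuz" has last vowel 'u'. The one such stem in the data (lewubuf → lealwubuf) inserts -al- after the first vowel (as do rowod, hidol), so the same rule applies.
So nobuz → noalbuz.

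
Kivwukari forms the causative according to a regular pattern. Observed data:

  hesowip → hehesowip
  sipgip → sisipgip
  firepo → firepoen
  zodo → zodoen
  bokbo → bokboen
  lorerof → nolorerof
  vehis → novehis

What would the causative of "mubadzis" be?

nomubadzis

firepo and lorerof both have last vowel 'o' yet inflect differently (firepoen, nolorerof), so the last vowel is not what conditions the rule; the final letter is.
"mubadzis" ends in -s. The one such stem in the data (vehis → novehis) adds the prefix no-, so the same rule applies.
The other patterns: stems ending in -p repeat the first consonant+vowel as a prefix; stems ending in -o add -en.
So mubadzis → nomubadzis.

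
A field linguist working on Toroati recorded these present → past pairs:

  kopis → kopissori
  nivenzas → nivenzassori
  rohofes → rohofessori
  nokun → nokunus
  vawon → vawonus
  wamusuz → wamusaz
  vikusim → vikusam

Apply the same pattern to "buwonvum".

"buwonvum" ends in -m. The one such stem in the data (vikusim → vikusam) changes the last vowel to 'a' (as does wamusuz), so the same rule applies.
The other patterns: stems ending in -s double the final consonant and add -ori; stems ending in -n add -us.
So buwonvum → buwonvam.

buwonvam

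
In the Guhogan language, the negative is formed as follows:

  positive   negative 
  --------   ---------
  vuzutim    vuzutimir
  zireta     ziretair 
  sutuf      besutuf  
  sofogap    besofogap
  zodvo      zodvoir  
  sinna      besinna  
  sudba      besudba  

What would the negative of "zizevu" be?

"zizevu" begins with z-. The stems beginning with z- (zodvo → zodvoir, zireta → ziretair) add -ir.
So zizevu → zizevuir.

zizevuir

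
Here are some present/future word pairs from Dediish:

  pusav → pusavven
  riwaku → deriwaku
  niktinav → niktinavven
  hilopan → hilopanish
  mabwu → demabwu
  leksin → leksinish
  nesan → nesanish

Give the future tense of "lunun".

hilopan and pusav both have last vowel 'a' yet inflect differently (hilopanish, pusavven), so the last vowel is not what conditions the rule; the final letter is.
"lunun" ends in -n. The stems ending in -n (leksin → leksinish, hilopan → hilopanish, nesan → nesanish) add -ish.
So lunun → lununish.

lununish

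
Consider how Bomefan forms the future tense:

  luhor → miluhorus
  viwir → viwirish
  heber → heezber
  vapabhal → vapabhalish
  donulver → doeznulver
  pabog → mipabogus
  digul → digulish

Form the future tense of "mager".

"mager" has last vowel 'e'. The stems whose last vowel is 'e' (heber → heezber, donulver → doeznulver) insert -ez- after the first vowel.
So mager → maezger.

maezger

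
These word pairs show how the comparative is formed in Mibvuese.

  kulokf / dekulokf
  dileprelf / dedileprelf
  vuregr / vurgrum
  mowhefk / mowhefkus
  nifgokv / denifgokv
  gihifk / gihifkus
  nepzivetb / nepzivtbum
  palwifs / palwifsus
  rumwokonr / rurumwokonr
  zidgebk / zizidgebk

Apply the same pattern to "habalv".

dehabalv

zidgebk and gihifk both end in -k yet inflect differently (zizidgebk, gihifkus), so the final letter is not what conditions the rule; the second-to-last letter is.
"habalv" has second-to-last letter 'l'. The one such stem in the data (dileprelf → dedileprelf) adds the prefix de-, so the same rule applies.
The other patterns: stems whose second-to-last letter is 'b' or 'n' repeat the first consonant+vowel as a prefix; stems whose second-to-last letter is 'f' add -us; stems whose second-to-last letter is 'g' or 't' delete the last vowel and add -um.
So habalv → dehabalv.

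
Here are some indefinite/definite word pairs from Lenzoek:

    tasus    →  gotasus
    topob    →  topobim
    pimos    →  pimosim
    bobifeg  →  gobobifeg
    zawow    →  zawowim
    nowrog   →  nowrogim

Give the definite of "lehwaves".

"lehwaves" has last vowel 'e'. The one such stem in the data (bobifeg → gobobifeg) adds the prefix go-, so the same rule applies.
The other pattern: stems whose last vowel is 'o' add -im.
So lehwaves → golehwaves.

golehwaves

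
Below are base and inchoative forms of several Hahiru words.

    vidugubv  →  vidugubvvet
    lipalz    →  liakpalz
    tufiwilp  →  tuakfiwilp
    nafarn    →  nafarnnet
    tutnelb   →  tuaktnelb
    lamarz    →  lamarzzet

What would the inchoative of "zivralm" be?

ziakvralm

"zivralm" has second-to-last letter 'l'. The stems whose second-to-last letter is 'l' (tufiwilp → tuakfiwilp, tutnelb → tuaktnelb, lipalz → liakpalz) insert -ak- after the first vowel.
The other pattern: stems whose second-to-last letter is 'b' or 'r' double the final consonant and add -et.
So zivralm → ziakvralm.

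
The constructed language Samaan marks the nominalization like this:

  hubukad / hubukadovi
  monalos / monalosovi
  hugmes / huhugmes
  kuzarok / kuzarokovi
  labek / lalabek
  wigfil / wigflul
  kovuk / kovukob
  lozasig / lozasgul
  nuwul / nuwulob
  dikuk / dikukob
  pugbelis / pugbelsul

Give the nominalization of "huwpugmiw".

labek and kovuk both end in -k yet inflect differently (lalabek, kovukob), so the final letter is not what conditions the rule; the last vowel is.
"huwpugmiw" has last vowel 'i'. The stems whose last vowel is 'i' (pugbelis → pugbelsul, lozasig → lozasgul, wigfil → wigflul) delete the last vowel and add -ul.
The other patterns: stems whose last vowel is 'e' repeat the first consonant+vowel as a prefix; stems whose last vowel is 'u' add -ob; stems whose last vowel is 'a' or 'o' add -ovi.
So huwpugmiw → huwpugmwul.

huwpugmwul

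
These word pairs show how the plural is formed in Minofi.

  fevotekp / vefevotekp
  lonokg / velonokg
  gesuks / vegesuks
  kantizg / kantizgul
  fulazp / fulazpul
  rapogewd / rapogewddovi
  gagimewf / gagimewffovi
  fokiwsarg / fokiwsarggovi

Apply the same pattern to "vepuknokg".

vevepuknokg

lonokg and kantizg both end in -g yet inflect differently (velonokg, kantizgul), so the final letter is not what conditions the rule; the second-to-last letter is.
"vepuknokg" has second-to-last letter 'k'. The stems whose second-to-last letter is 'k' (fevotekp → vefevotekp, lonokg → velonokg, gesuks → vegesuks) add the prefix ve-.
So vepuknokg → vevepuknokg.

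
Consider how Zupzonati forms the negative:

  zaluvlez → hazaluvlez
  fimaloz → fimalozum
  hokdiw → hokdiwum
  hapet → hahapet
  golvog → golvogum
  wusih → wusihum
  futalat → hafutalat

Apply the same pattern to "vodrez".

havodrez

"vodrez" has last vowel 'e'. The stems whose last vowel is 'e' (zaluvlez → hazaluvlez, hapet → hahapet) add the prefix ha-.
The other pattern: stems whose last vowel is 'i' or 'o' add -um.
So vodrez → havodrez.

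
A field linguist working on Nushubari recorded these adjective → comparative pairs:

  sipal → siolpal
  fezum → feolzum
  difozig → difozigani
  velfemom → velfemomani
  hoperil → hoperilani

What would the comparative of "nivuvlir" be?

nivuvlirani

"nivuvlir" has 3 vowels. The stems with 3 vowels (difozig → difozigani, velfemom → velfemomani, hoperil → hoperilani) add -ani.
The other pattern: stems with 2 vowels insert -ol- after the first vowel.
So nivuvlir → nivuvlirani.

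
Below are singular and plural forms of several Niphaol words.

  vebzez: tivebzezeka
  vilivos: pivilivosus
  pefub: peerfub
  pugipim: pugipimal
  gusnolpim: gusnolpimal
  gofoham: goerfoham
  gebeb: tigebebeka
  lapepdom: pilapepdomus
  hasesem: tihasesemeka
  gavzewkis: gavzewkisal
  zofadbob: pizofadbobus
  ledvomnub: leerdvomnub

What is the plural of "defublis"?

gofoham and gusnolpim both end in -m yet inflect differently (goerfoham, gusnolpimal), so the final letter is not what conditions the rule; the last vowel is.
"defublis" has last vowel 'i'. The stems whose last vowel is 'i' (gusnolpim → gusnolpimal, pugipim → pugipimal, gavzewkis → gavzewkisal) add -al.
So defublis → defublisal.

defublisal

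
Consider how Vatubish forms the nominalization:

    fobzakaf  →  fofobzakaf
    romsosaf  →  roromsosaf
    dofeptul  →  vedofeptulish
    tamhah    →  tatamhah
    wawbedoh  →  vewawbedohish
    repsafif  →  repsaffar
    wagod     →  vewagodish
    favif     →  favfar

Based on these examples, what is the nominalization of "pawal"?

"pawal" has last vowel 'a'. The stems whose last vowel is 'a' (tamhah → tatamhah, romsosaf → roromsosaf, fobzakaf → fofobzakaf) repeat the first consonant+vowel as a prefix.
The other patterns: stems whose last vowel is 'i' delete the last vowel and add -ar; stems whose last vowel is 'o' or 'u' add ve- … -ish around the stem.
So pawal → papawal.

papawal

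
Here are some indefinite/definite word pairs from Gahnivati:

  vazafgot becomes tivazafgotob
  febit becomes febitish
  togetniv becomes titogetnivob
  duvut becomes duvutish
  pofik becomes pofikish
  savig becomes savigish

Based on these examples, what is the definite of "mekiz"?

mekizish

"mekiz" has 2 vowels. The stems with 2 vowels (febit → febitish, pofik → pofikish, savig → savigish) add -ish.
The other pattern: stems with 3 vowels add ti- … -ob around the stem.
So mekiz → mekizish.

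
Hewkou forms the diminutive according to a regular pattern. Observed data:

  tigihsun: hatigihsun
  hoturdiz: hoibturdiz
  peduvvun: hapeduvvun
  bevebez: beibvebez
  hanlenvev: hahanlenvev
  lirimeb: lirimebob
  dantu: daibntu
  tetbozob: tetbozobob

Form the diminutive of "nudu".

nuibdu

lirimeb and bevebez both have last vowel 'e' yet inflect differently (lirimebob, beibvebez), so the last vowel is not what conditions the rule; the final letter is.
"nudu" ends in -u. The one such stem in the data (dantu → daibntu) inserts -ib- after the first vowel (as do hoturdiz, bevebez), so the same rule applies.
The other patterns: stems ending in -b add -ob; stems ending in -n or -v add the prefix ha-.
So nudu → nuibdu.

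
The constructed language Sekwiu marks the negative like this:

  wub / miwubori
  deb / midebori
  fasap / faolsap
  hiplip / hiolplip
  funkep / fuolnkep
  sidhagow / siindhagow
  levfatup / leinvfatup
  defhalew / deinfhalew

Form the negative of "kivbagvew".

"kivbagvew" has 3 vowels. The stems with 3 vowels (sidhagow → siindhagow, levfatup → leinvfatup, defhalew → deinfhalew) insert -in- after the first vowel.
The other patterns: stems with 1 vowel add mi- … -ori around the stem; stems with 2 vowels insert -ol- after the first vowel.
So kivbagvew → kiinvbagvew.

kiinvbagvew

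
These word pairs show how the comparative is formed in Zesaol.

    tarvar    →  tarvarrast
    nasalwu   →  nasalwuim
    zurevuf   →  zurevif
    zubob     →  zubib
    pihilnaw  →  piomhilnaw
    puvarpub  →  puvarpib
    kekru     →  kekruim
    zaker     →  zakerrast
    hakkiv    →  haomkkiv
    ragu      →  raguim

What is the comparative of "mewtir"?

mewtirrast

puvarpub and kekru both have last vowel 'u' yet inflect differently (puvarpib, kekruim), so the last vowel is not what conditions the rule; the final letter is.
"mewtir" ends in -r. The stems ending in -r (tarvar → tarvarrast, zaker → zakerrast) double the final consonant and add -ast.
So mewtir → mewtirrast.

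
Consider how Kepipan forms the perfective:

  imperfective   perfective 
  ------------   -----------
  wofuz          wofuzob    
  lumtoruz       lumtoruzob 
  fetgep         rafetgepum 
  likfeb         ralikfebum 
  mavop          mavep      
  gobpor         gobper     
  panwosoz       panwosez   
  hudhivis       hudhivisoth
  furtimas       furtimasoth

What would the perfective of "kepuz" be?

fetgep and mavop both end in -p yet inflect differently (rafetgepum, mavep), so the final letter is not what conditions the rule; the last vowel is.
"kepuz" has last vowel 'u'. The stems whose last vowel is 'u' (wofuz → wofuzob, lumtoruz → lumtoruzob) add -ob.
The other patterns: stems whose last vowel is 'e' add ra- … -um around the stem; stems whose last vowel is 'o' change the last vowel to 'e'; stems whose last vowel is 'a' or 'i' add -oth.
So kepuz → kepuzob.

kepuzob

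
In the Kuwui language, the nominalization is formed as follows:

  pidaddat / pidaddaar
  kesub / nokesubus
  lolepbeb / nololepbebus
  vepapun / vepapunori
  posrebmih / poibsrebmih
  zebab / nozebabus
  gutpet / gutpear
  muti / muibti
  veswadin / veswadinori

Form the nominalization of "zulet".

zulear

vepapun and kesub both have last vowel 'u' yet inflect differently (vepapunori, nokesubus), so the last vowel is not what conditions the rule; the final letter is.
"zulet" ends in -t. The stems ending in -t (gutpet → gutpear, pidaddat → pidaddaar) drop the final letter and add -ar.
So zulet → zulear.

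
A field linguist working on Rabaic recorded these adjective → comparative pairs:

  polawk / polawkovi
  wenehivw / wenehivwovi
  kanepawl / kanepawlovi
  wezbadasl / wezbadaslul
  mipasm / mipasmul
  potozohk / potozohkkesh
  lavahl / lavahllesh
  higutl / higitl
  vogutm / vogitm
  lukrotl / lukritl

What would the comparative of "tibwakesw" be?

kanepawl and wezbadasl both end in -l yet inflect differently (kanepawlovi, wezbadaslul), so the final letter is not what conditions the rule; the second-to-last letter is.
"tibwakesw" has second-to-last letter 's'. The stems whose second-to-last letter is 's' (wezbadasl → wezbadaslul, mipasm → mipasmul) add -ul.
So tibwakesw → tibwakeswul.

tibwakeswul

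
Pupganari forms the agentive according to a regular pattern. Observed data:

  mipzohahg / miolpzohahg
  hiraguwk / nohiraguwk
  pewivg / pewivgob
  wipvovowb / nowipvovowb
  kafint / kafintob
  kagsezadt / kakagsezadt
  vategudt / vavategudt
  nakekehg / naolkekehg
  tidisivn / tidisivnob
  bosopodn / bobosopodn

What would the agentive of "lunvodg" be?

kagsezadt and kafint both end in -t yet inflect differently (kakagsezadt, kafintob), so the final letter is not what conditions the rule; the second-to-last letter is.
"lunvodg" has second-to-last letter 'd'. The stems whose second-to-last letter is 'd' (bosopodn → bobosopodn, kagsezadt → kakagsezadt, vategudt → vavategudt) repeat the first consonant+vowel as a prefix.
So lunvodg → lulunvodg.

lulunvodg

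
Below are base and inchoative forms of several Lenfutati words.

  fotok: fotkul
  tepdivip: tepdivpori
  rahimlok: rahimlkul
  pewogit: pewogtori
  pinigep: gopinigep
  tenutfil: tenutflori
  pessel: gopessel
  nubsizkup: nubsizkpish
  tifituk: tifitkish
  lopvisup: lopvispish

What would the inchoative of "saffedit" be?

saffedtori

pinigep and tepdivip both end in -p yet inflect differently (gopinigep, tepdivpori), so the final letter is not what conditions the rule; the last vowel is.
"saffedit" has last vowel 'i'. The stems whose last vowel is 'i' (tepdivip → tepdivpori, tenutfil → tenutflori, pewogit → pewogtori) delete the last vowel and add -ori.
The other patterns: stems whose last vowel is 'e' add the prefix go-; stems whose last vowel is 'u' delete the last vowel and add -ish; stems whose last vowel is 'o' delete the last vowel and add -ul.
So saffedit → saffedtori.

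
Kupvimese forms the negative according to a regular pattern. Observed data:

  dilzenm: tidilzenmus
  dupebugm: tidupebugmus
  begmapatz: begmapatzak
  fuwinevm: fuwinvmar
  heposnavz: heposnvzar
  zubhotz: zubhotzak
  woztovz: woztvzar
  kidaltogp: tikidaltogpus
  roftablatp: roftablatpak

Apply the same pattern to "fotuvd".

fotvdar

"fotuvd" has second-to-last letter 'v'. The stems whose second-to-last letter is 'v' (fuwinevm → fuwinvmar, woztovz → woztvzar, heposnavz → heposnvzar) delete the last vowel and add -ar.
The other patterns: stems whose second-to-last letter is 't' add -ak; stems whose second-to-last letter is 'g' or 'n' add ti- … -us around the stem.
So fotuvd → fotvdar.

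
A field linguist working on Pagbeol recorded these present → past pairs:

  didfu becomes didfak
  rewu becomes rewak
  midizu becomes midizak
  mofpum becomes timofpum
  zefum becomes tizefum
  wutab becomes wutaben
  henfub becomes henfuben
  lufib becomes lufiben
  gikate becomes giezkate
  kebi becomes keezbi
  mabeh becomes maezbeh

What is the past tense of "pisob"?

didfu and mofpum both have last vowel 'u' yet inflect differently (didfak, timofpum), so the last vowel is not what conditions the rule; the final letter is.
"pisob" ends in -b. The stems ending in -b (wutab → wutaben, henfub → henfuben, lufib → lufiben) add -en.
So pisob → pisoben.

pisoben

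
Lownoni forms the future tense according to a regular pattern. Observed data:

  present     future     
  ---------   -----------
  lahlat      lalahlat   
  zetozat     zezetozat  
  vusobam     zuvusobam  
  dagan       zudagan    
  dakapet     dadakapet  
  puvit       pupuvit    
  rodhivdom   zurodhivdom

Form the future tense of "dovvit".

lahlat and dagan both have last vowel 'a' yet inflect differently (lalahlat, zudagan), so the last vowel is not what conditions the rule; the final letter is.
"dovvit" ends in -t. The stems ending in -t (dakapet → dadakapet, lahlat → lalahlat, zetozat → zezetozat) repeat the first consonant+vowel as a prefix.
So dovvit → dodovvit.

dodovvit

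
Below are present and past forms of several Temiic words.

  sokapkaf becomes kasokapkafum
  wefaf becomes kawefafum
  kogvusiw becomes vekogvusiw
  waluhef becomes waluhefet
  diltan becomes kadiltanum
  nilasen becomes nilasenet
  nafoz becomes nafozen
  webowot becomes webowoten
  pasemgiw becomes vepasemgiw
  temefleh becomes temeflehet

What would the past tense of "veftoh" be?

veftohen

nilasen and diltan both end in -n yet inflect differently (nilasenet, kadiltanum), so the final letter is not what conditions the rule; the last vowel is.
"veftoh" has last vowel 'o'. The stems whose last vowel is 'o' (nafoz → nafozen, webowot → webowoten) add -en.
The other patterns: stems whose last vowel is 'e' add -et; stems whose last vowel is 'i' add the prefix ve-; stems whose last vowel is 'a' add ka- … -um around the stem.
So veftoh → veftohen.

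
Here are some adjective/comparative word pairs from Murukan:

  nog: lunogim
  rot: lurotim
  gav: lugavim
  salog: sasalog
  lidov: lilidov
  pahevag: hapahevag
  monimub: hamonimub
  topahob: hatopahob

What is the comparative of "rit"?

luritim

nog and salog both end in -g yet inflect differently (lunogim, sasalog), so the final letter is not what conditions the rule; the number of vowels is.
"rit" has 1 vowel. The stems with 1 vowel (nog → lunogim, rot → lurotim, gav → lugavim) add lu- … -im around the stem.
The other patterns: stems with 2 vowels repeat the first consonant+vowel as a prefix; stems with 3 vowels add the prefix ha-.
So rit → luritim.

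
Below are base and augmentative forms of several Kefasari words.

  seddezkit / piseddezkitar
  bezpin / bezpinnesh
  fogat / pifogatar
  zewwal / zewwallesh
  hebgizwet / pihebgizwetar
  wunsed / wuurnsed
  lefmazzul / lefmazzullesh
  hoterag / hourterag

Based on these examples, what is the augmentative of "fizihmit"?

pifizihmitar

zewwal and fogat both have last vowel 'a' yet inflect differently (zewwallesh, pifogatar), so the last vowel is not what conditions the rule; the final letter is.
"fizihmit" ends in -t. The stems ending in -t (fogat → pifogatar, hebgizwet → pihebgizwetar, seddezkit → piseddezkitar) add pi- … -ar around the stem.
The other patterns: stems ending in -l or -n double the final consonant and add -esh; stems ending in -d or -g insert -ur- after the first vowel.
So fizihmit → pifizihmitar.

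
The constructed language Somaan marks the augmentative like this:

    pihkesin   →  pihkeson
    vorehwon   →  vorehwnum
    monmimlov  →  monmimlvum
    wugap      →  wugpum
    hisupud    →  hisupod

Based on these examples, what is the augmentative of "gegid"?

gegod

"gegid" has last vowel 'i'. The one such stem in the data (pihkesin → pihkeson) changes the last vowel to 'o' (as does hisupud), so the same rule applies.
The other pattern: stems whose last vowel is 'a' or 'o' delete the last vowel and add -um.
So gegid → gegod.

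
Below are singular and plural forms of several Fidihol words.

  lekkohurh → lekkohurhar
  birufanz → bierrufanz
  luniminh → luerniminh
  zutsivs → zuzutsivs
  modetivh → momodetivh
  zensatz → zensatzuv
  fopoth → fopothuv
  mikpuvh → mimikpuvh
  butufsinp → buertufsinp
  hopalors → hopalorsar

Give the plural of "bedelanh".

fopoth and lekkohurh both end in -h yet inflect differently (fopothuv, lekkohurhar), so the final letter is not what conditions the rule; the second-to-last letter is.
"bedelanh" has second-to-last letter 'n'. The stems whose second-to-last letter is 'n' (butufsinp → buertufsinp, luniminh → luerniminh, birufanz → bierrufanz) insert -er- after the first vowel.
The other patterns: stems whose second-to-last letter is 't' add -uv; stems whose second-to-last letter is 'r' add -ar; stems whose second-to-last letter is 'v' repeat the first consonant+vowel as a prefix.
So bedelanh → beerdelanh.

beerdelanh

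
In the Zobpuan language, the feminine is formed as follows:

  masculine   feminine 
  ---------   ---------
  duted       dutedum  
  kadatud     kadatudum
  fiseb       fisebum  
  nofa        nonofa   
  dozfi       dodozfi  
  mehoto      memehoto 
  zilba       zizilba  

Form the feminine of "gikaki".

"gikaki" ends in a vowel. The stems ending in a vowel (nofa → nonofa, dozfi → dodozfi, mehoto → memehoto) repeat the first consonant+vowel as a prefix.
The other pattern: stems ending in a consonant add -um.
So gikaki → gigikaki.

gigikaki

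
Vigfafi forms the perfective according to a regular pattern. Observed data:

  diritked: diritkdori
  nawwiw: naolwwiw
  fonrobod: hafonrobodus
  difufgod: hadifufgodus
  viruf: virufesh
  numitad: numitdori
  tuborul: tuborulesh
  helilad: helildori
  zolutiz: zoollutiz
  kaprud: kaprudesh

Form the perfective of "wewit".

weolwit

"wewit" has last vowel 'i'. The stems whose last vowel is 'i' (zolutiz → zoollutiz, nawwiw → naolwwiw) insert -ol- after the first vowel.
So wewit → weolwit.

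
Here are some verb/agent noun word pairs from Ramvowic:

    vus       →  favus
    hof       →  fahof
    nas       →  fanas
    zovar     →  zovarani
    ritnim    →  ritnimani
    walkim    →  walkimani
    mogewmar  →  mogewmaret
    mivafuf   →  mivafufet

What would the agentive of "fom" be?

fafom

"fom" has 1 vowel. The stems with 1 vowel (vus → favus, hof → fahof, nas → fanas) add the prefix fa-.
The other patterns: stems with 2 vowels add -ani; stems with 3 vowels add -et.
So fom → fafom.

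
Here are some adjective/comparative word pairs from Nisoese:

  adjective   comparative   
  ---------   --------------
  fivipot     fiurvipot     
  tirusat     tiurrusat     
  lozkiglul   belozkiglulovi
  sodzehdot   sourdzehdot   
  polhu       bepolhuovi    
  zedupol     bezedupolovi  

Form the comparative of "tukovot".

"tukovot" ends in -t. The stems ending in -t (sodzehdot → sourdzehdot, tirusat → tiurrusat, fivipot → fiurvipot) insert -ur- after the first vowel.
So tukovot → tuurkovot.

tuurkovot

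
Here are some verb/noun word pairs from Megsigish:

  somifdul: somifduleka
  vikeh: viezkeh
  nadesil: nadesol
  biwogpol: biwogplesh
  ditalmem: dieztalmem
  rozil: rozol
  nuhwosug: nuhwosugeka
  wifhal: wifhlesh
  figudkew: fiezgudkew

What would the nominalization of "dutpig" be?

dutpog

somifdul and biwogpol both end in -l yet inflect differently (somifduleka, biwogplesh), so the final letter is not what conditions the rule; the last vowel is.
"dutpig" has last vowel 'i'. The stems whose last vowel is 'i' (rozil → rozol, nadesil → nadesol) change the last vowel to 'o'.
So dutpig → dutpog.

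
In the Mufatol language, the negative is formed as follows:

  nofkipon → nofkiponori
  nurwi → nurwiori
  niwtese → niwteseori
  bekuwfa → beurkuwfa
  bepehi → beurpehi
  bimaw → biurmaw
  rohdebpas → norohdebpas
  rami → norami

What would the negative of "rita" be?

norita

"rita" begins with r-. The stems beginning with r- (rohdebpas → norohdebpas, rami → norami) add the prefix no-.
The other patterns: stems beginning with n- add -ori; stems beginning with b- insert -ur- after the first vowel.
So rita → norita.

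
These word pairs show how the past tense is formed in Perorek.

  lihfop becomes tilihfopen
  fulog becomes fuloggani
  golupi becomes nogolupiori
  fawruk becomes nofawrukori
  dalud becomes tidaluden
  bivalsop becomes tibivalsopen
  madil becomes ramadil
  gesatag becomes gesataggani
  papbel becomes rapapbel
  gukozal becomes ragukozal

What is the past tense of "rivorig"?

gukozal and gesatag both have last vowel 'a' yet inflect differently (ragukozal, gesataggani), so the last vowel is not what conditions the rule; the final letter is.
"rivorig" ends in -g. The stems ending in -g (gesatag → gesataggani, fulog → fuloggani) double the final consonant and add -ani.
The other patterns: stems ending in -l add the prefix ra-; stems ending in -i or -k add no- … -ori around the stem; stems ending in -d or -p add ti- … -en around the stem.
So rivorig → rivoriggani.

rivoriggani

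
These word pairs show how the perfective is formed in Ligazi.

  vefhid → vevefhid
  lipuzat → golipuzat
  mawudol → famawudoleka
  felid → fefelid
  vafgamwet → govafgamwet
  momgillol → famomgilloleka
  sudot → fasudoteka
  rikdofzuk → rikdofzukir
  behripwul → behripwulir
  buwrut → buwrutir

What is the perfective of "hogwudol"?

fahogwudoleka

"hogwudol" has last vowel 'o'. The stems whose last vowel is 'o' (sudot → fasudoteka, momgillol → famomgilloleka, mawudol → famawudoleka) add fa- … -eka around the stem.
The other patterns: stems whose last vowel is 'u' add -ir; stems whose last vowel is 'i' repeat the first consonant+vowel as a prefix; stems whose last vowel is 'a' or 'e' add the prefix go-.
So hogwudol → fahogwudoleka.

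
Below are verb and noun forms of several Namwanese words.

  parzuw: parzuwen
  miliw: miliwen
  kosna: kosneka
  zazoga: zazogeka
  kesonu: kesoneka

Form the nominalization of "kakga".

parzuw and kesonu both have last vowel 'u' yet inflect differently (parzuwen, kesoneka), so the last vowel is not what conditions the rule; whether the stem ends in a vowel or a consonant is.
"kakga" ends in a vowel. The stems ending in a vowel (kosna → kosneka, zazoga → zazogeka, kesonu → kesoneka) drop the final letter and add -eka.
The other pattern: stems ending in a consonant add -en.
So kakga → kakgeka.

kakgeka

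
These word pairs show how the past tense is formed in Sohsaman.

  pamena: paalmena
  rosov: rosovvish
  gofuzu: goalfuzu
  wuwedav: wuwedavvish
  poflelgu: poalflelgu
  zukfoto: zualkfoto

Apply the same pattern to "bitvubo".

bialtvubo

rosov and zukfoto both have last vowel 'o' yet inflect differently (rosovvish, zualkfoto), so the last vowel is not what conditions the rule; whether the stem ends in a vowel or a consonant is.
"bitvubo" ends in a vowel. The stems ending in a vowel (gofuzu → goalfuzu, zukfoto → zualkfoto, pamena → paalmena) insert -al- after the first vowel.
So bitvubo → bialtvubo.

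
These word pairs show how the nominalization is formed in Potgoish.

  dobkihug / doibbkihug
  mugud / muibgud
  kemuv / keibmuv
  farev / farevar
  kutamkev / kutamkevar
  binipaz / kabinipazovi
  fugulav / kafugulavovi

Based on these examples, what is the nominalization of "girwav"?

kemuv and farev both end in -v yet inflect differently (keibmuv, farevar), so the final letter is not what conditions the rule; the last vowel is.
"girwav" has last vowel 'a'. The stems whose last vowel is 'a' (binipaz → kabinipazovi, fugulav → kafugulavovi) add ka- … -ovi around the stem.
So girwav → kagirwavovi.

kagirwavovi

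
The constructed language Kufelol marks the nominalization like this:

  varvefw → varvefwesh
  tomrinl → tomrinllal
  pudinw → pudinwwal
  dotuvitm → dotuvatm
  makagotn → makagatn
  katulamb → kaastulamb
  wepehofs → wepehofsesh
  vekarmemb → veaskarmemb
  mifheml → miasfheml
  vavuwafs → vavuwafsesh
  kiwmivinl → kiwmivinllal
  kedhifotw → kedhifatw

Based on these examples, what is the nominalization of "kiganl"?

kiganllal

varvefw and kedhifotw both end in -w yet inflect differently (varvefwesh, kedhifatw), so the final letter is not what conditions the rule; the second-to-last letter is.
"kiganl" has second-to-last letter 'n'. The stems whose second-to-last letter is 'n' (tomrinl → tomrinllal, kiwmivinl → kiwmivinllal, pudinw → pudinwwal) double the final consonant and add -al.
So kiganl → kiganllal.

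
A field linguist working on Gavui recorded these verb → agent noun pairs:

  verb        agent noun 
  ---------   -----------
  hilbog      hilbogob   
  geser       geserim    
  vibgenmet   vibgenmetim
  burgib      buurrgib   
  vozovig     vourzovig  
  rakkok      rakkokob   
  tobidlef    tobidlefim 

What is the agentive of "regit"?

reurgit

vozovig and hilbog both end in -g yet inflect differently (vourzovig, hilbogob), so the final letter is not what conditions the rule; the last vowel is.
"regit" has last vowel 'i'. The stems whose last vowel is 'i' (vozovig → vourzovig, burgib → buurrgib) insert -ur- after the first vowel.
So regit → reurgit.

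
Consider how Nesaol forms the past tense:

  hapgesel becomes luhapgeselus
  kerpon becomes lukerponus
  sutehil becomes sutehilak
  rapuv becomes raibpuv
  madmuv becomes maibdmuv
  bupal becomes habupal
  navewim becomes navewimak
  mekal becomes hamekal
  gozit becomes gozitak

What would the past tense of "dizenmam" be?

"dizenmam" has last vowel 'a'. The stems whose last vowel is 'a' (mekal → hamekal, bupal → habupal) add the prefix ha-.
So dizenmam → hadizenmam.

hadizenmam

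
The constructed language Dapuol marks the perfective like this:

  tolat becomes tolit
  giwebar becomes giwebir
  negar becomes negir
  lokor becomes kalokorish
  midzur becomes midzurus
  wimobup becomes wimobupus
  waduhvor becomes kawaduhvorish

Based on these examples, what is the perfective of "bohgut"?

bohgutus

giwebar and midzur both end in -r yet inflect differently (giwebir, midzurus), so the final letter is not what conditions the rule; the last vowel is.
"bohgut" has last vowel 'u'. The stems whose last vowel is 'u' (midzur → midzurus, wimobup → wimobupus) add -us.
The other patterns: stems whose last vowel is 'a' change the last vowel to 'i'; stems whose last vowel is 'o' add ka- … -ish around the stem.
So bohgut → bohgutus.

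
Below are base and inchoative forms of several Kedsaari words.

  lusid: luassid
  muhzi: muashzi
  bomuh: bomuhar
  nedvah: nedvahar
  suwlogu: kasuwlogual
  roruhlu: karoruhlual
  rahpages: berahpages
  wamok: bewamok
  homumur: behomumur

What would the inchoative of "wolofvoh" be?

wolofvohar

bomuh and suwlogu both have last vowel 'u' yet inflect differently (bomuhar, kasuwlogual), so the last vowel is not what conditions the rule; the final letter is.
"wolofvoh" ends in -h. The stems ending in -h (bomuh → bomuhar, nedvah → nedvahar) add -ar.
The other patterns: stems ending in -d or -i insert -as- after the first vowel; stems ending in -u add ka- … -al around the stem; stems ending in -k, -r or -s add the prefix be-.
So wolofvoh → wolofvohar.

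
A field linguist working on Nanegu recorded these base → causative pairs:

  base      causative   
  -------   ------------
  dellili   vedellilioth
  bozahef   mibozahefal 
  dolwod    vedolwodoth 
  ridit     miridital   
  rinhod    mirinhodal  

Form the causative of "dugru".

vedugruoth

"dugru" begins with d-. The stems beginning with d- (dolwod → vedolwodoth, dellili → vedellilioth) add ve- … -oth around the stem.
So dugru → vedugruoth.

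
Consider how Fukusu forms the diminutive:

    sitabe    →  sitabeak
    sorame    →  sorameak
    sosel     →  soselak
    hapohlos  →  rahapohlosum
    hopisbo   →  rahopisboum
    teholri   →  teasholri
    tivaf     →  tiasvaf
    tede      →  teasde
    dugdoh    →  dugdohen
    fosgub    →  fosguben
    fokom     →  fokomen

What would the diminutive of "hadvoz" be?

sitabe and tede both end in -e yet inflect differently (sitabeak, teasde), so the final letter is not what conditions the rule; the first letter is.
"hadvoz" begins with h-. The stems beginning with h- (hapohlos → rahapohlosum, hopisbo → rahopisboum) add ra- … -um around the stem.
The other patterns: stems beginning with s- add -ak; stems beginning with t- insert -as- after the first vowel; stems beginning with d- or f- add -en.
So hadvoz → rahadvozum.

rahadvozum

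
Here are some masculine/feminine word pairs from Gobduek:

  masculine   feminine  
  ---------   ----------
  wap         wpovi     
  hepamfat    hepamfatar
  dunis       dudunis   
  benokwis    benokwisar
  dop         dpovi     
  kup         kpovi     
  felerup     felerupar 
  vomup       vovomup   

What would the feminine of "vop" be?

vpovi

wap and vomup both end in -p yet inflect differently (wpovi, vovomup), so the final letter is not what conditions the rule; the number of vowels is.
"vop" has 1 vowel. The stems with 1 vowel (wap → wpovi, dop → dpovi, kup → kpovi) delete the last vowel and add -ovi.
The other patterns: stems with 2 vowels repeat the first consonant+vowel as a prefix; stems with 3 vowels add -ar.
So vop → vpovi.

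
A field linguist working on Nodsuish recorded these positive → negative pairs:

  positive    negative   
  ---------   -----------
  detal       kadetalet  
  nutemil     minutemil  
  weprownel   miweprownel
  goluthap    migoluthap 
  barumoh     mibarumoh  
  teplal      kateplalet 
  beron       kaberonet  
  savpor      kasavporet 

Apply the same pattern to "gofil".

nutemil and teplal both end in -l yet inflect differently (minutemil, kateplalet), so the final letter is not what conditions the rule; the number of vowels is.
"gofil" has 2 vowels. The stems with 2 vowels (teplal → kateplalet, detal → kadetalet, beron → kaberonet) add ka- … -et around the stem.
So gofil → kagofilet.

kagofilet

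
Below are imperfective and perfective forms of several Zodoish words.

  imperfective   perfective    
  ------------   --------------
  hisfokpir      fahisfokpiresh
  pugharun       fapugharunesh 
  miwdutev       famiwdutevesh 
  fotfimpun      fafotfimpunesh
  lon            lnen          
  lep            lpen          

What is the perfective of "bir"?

pugharun and lon both end in -n yet inflect differently (fapugharunesh, lnen), so the final letter is not what conditions the rule; the number of vowels is.
"bir" has 1 vowel. The stems with 1 vowel (lon → lnen, lep → lpen) delete the last vowel and add -en.
The other pattern: stems with 3 vowels add fa- … -esh around the stem.
So bir → bren.

bren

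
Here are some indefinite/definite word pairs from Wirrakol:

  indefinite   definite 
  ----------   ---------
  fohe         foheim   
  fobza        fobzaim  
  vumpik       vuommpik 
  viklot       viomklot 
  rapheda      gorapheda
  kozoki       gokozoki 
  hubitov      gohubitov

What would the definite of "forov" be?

fobza and rapheda both end in -a yet inflect differently (fobzaim, gorapheda), so the final letter is not what conditions the rule; the first letter is.
"forov" begins with f-. The stems beginning with f- (fohe → foheim, fobza → fobzaim) add -im.
So forov → forovim.

forovim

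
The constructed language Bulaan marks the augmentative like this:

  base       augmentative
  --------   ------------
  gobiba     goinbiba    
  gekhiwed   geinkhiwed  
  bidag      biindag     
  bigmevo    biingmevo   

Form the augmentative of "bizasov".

Every pair shown (gobiba → goinbiba, gekhiwed → geinkhiwed, bidag → biindag, …) follows the same rule: insert -in- after the first vowel.
So bizasov → biinzasov.

biinzasov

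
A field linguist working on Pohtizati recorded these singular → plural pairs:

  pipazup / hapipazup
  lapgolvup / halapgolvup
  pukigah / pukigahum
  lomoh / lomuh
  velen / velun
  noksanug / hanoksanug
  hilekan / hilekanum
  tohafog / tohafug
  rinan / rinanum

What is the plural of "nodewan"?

nodewanum

noksanug and tohafog both end in -g yet inflect differently (hanoksanug, tohafug), so the final letter is not what conditions the rule; the last vowel is.
"nodewan" has last vowel 'a'. The stems whose last vowel is 'a' (rinan → rinanum, hilekan → hilekanum, pukigah → pukigahum) add -um.
The other patterns: stems whose last vowel is 'u' add the prefix ha-; stems whose last vowel is 'e' or 'o' change the last vowel to 'u'.
So nodewan → nodewanum.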